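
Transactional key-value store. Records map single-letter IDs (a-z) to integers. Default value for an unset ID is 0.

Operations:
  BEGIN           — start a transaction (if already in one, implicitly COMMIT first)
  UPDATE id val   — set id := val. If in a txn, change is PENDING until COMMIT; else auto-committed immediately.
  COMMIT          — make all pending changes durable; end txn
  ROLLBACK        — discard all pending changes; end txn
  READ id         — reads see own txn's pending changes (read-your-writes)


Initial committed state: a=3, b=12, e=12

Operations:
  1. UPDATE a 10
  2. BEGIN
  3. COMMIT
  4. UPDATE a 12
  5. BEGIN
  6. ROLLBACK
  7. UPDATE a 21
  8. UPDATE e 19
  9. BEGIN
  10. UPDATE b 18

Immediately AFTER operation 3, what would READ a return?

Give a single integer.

Answer: 10

Derivation:
Initial committed: {a=3, b=12, e=12}
Op 1: UPDATE a=10 (auto-commit; committed a=10)
Op 2: BEGIN: in_txn=True, pending={}
Op 3: COMMIT: merged [] into committed; committed now {a=10, b=12, e=12}
After op 3: visible(a) = 10 (pending={}, committed={a=10, b=12, e=12})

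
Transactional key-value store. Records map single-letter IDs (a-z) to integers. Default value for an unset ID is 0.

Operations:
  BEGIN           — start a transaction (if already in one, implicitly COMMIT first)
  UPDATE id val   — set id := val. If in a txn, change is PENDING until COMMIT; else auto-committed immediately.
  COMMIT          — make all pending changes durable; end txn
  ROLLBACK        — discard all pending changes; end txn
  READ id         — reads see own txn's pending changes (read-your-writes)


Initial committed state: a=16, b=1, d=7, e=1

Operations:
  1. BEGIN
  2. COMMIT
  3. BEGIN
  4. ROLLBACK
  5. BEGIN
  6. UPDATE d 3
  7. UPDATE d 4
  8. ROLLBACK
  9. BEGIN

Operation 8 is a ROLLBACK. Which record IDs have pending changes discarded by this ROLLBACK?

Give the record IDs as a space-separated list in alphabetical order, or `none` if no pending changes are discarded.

Initial committed: {a=16, b=1, d=7, e=1}
Op 1: BEGIN: in_txn=True, pending={}
Op 2: COMMIT: merged [] into committed; committed now {a=16, b=1, d=7, e=1}
Op 3: BEGIN: in_txn=True, pending={}
Op 4: ROLLBACK: discarded pending []; in_txn=False
Op 5: BEGIN: in_txn=True, pending={}
Op 6: UPDATE d=3 (pending; pending now {d=3})
Op 7: UPDATE d=4 (pending; pending now {d=4})
Op 8: ROLLBACK: discarded pending ['d']; in_txn=False
Op 9: BEGIN: in_txn=True, pending={}
ROLLBACK at op 8 discards: ['d']

Answer: d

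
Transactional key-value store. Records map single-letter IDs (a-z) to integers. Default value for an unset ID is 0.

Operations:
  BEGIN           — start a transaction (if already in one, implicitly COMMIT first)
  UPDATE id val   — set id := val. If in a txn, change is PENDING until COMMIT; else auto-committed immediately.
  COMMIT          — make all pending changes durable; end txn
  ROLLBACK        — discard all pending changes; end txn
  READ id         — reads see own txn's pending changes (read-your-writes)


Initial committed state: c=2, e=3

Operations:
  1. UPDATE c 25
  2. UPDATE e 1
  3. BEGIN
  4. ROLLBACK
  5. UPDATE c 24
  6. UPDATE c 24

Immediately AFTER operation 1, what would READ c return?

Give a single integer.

Initial committed: {c=2, e=3}
Op 1: UPDATE c=25 (auto-commit; committed c=25)
After op 1: visible(c) = 25 (pending={}, committed={c=25, e=3})

Answer: 25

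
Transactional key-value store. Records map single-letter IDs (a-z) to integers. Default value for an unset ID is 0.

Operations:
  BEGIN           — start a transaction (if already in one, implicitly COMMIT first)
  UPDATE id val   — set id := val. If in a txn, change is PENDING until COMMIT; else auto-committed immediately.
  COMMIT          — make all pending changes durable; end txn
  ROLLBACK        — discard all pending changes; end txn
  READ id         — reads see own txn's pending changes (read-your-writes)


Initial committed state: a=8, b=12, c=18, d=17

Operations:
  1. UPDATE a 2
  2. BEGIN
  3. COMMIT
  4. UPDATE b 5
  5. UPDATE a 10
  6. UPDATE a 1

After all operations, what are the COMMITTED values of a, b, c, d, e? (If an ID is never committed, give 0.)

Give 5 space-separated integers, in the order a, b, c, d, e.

Initial committed: {a=8, b=12, c=18, d=17}
Op 1: UPDATE a=2 (auto-commit; committed a=2)
Op 2: BEGIN: in_txn=True, pending={}
Op 3: COMMIT: merged [] into committed; committed now {a=2, b=12, c=18, d=17}
Op 4: UPDATE b=5 (auto-commit; committed b=5)
Op 5: UPDATE a=10 (auto-commit; committed a=10)
Op 6: UPDATE a=1 (auto-commit; committed a=1)
Final committed: {a=1, b=5, c=18, d=17}

Answer: 1 5 18 17 0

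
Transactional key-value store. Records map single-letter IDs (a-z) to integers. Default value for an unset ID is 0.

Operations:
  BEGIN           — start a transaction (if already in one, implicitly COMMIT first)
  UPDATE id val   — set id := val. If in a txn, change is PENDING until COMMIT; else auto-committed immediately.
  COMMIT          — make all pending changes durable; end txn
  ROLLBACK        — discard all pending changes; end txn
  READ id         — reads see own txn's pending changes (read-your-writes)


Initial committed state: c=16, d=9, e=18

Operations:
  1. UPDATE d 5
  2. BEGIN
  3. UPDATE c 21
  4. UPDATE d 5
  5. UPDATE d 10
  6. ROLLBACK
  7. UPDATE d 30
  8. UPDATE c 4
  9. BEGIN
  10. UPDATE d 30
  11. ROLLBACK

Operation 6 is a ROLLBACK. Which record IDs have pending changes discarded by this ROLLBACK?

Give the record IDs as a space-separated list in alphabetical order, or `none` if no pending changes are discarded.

Answer: c d

Derivation:
Initial committed: {c=16, d=9, e=18}
Op 1: UPDATE d=5 (auto-commit; committed d=5)
Op 2: BEGIN: in_txn=True, pending={}
Op 3: UPDATE c=21 (pending; pending now {c=21})
Op 4: UPDATE d=5 (pending; pending now {c=21, d=5})
Op 5: UPDATE d=10 (pending; pending now {c=21, d=10})
Op 6: ROLLBACK: discarded pending ['c', 'd']; in_txn=False
Op 7: UPDATE d=30 (auto-commit; committed d=30)
Op 8: UPDATE c=4 (auto-commit; committed c=4)
Op 9: BEGIN: in_txn=True, pending={}
Op 10: UPDATE d=30 (pending; pending now {d=30})
Op 11: ROLLBACK: discarded pending ['d']; in_txn=False
ROLLBACK at op 6 discards: ['c', 'd']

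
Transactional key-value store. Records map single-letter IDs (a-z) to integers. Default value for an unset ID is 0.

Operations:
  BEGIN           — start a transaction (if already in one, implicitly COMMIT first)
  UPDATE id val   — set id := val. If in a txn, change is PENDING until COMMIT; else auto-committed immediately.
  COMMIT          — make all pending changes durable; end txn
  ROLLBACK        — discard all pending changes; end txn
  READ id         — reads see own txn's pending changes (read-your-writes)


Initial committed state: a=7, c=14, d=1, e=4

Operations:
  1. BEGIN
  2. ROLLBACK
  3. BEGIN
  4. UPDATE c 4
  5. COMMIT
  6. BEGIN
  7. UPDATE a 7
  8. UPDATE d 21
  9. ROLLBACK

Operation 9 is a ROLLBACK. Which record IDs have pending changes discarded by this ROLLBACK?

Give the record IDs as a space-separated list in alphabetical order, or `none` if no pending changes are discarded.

Answer: a d

Derivation:
Initial committed: {a=7, c=14, d=1, e=4}
Op 1: BEGIN: in_txn=True, pending={}
Op 2: ROLLBACK: discarded pending []; in_txn=False
Op 3: BEGIN: in_txn=True, pending={}
Op 4: UPDATE c=4 (pending; pending now {c=4})
Op 5: COMMIT: merged ['c'] into committed; committed now {a=7, c=4, d=1, e=4}
Op 6: BEGIN: in_txn=True, pending={}
Op 7: UPDATE a=7 (pending; pending now {a=7})
Op 8: UPDATE d=21 (pending; pending now {a=7, d=21})
Op 9: ROLLBACK: discarded pending ['a', 'd']; in_txn=False
ROLLBACK at op 9 discards: ['a', 'd']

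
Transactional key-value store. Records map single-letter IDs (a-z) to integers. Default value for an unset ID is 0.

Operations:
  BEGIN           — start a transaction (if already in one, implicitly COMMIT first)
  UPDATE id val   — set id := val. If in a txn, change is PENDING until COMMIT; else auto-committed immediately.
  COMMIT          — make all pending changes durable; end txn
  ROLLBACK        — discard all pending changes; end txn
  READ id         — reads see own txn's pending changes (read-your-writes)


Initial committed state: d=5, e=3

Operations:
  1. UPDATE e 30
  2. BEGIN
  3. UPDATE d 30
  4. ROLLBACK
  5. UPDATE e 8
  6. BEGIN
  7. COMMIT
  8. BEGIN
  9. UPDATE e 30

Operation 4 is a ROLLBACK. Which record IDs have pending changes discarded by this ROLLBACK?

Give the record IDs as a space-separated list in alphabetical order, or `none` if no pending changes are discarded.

Answer: d

Derivation:
Initial committed: {d=5, e=3}
Op 1: UPDATE e=30 (auto-commit; committed e=30)
Op 2: BEGIN: in_txn=True, pending={}
Op 3: UPDATE d=30 (pending; pending now {d=30})
Op 4: ROLLBACK: discarded pending ['d']; in_txn=False
Op 5: UPDATE e=8 (auto-commit; committed e=8)
Op 6: BEGIN: in_txn=True, pending={}
Op 7: COMMIT: merged [] into committed; committed now {d=5, e=8}
Op 8: BEGIN: in_txn=True, pending={}
Op 9: UPDATE e=30 (pending; pending now {e=30})
ROLLBACK at op 4 discards: ['d']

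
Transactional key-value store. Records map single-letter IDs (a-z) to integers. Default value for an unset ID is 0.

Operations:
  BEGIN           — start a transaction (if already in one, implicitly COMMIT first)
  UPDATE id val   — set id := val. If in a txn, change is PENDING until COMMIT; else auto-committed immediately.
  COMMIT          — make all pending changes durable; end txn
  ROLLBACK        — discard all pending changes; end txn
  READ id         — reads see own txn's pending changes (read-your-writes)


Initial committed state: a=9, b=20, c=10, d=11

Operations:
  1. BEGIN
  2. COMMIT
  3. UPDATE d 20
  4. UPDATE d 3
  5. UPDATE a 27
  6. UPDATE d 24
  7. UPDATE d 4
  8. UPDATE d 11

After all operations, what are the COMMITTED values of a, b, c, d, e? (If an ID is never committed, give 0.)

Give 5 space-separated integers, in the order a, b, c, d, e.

Answer: 27 20 10 11 0

Derivation:
Initial committed: {a=9, b=20, c=10, d=11}
Op 1: BEGIN: in_txn=True, pending={}
Op 2: COMMIT: merged [] into committed; committed now {a=9, b=20, c=10, d=11}
Op 3: UPDATE d=20 (auto-commit; committed d=20)
Op 4: UPDATE d=3 (auto-commit; committed d=3)
Op 5: UPDATE a=27 (auto-commit; committed a=27)
Op 6: UPDATE d=24 (auto-commit; committed d=24)
Op 7: UPDATE d=4 (auto-commit; committed d=4)
Op 8: UPDATE d=11 (auto-commit; committed d=11)
Final committed: {a=27, b=20, c=10, d=11}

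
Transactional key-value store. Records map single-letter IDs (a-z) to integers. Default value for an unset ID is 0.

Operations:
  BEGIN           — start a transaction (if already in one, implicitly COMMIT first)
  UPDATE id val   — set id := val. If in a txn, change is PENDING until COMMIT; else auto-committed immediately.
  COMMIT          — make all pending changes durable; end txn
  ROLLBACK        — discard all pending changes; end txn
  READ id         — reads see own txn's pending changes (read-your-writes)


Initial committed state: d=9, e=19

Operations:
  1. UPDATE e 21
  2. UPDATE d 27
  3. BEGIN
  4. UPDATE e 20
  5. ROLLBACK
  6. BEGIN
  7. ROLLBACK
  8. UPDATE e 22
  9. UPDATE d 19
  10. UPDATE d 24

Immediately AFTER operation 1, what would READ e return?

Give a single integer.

Answer: 21

Derivation:
Initial committed: {d=9, e=19}
Op 1: UPDATE e=21 (auto-commit; committed e=21)
After op 1: visible(e) = 21 (pending={}, committed={d=9, e=21})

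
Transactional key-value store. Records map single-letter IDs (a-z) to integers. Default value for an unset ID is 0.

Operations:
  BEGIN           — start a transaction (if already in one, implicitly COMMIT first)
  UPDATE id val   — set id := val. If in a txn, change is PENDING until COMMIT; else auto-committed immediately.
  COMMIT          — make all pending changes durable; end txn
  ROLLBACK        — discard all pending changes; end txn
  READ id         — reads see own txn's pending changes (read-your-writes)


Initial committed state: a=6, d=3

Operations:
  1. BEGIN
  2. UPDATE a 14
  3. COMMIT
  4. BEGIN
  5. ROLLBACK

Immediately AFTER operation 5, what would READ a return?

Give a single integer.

Initial committed: {a=6, d=3}
Op 1: BEGIN: in_txn=True, pending={}
Op 2: UPDATE a=14 (pending; pending now {a=14})
Op 3: COMMIT: merged ['a'] into committed; committed now {a=14, d=3}
Op 4: BEGIN: in_txn=True, pending={}
Op 5: ROLLBACK: discarded pending []; in_txn=False
After op 5: visible(a) = 14 (pending={}, committed={a=14, d=3})

Answer: 14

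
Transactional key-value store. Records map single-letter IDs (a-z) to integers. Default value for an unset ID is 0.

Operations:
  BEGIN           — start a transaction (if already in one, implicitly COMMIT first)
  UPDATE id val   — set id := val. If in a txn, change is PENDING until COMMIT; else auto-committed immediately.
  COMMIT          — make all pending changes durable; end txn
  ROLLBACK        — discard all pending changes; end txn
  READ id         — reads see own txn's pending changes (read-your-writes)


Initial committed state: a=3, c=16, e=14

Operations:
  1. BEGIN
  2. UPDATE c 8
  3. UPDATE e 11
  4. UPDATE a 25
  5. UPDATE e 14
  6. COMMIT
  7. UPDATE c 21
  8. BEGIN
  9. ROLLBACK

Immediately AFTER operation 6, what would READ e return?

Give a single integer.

Answer: 14

Derivation:
Initial committed: {a=3, c=16, e=14}
Op 1: BEGIN: in_txn=True, pending={}
Op 2: UPDATE c=8 (pending; pending now {c=8})
Op 3: UPDATE e=11 (pending; pending now {c=8, e=11})
Op 4: UPDATE a=25 (pending; pending now {a=25, c=8, e=11})
Op 5: UPDATE e=14 (pending; pending now {a=25, c=8, e=14})
Op 6: COMMIT: merged ['a', 'c', 'e'] into committed; committed now {a=25, c=8, e=14}
After op 6: visible(e) = 14 (pending={}, committed={a=25, c=8, e=14})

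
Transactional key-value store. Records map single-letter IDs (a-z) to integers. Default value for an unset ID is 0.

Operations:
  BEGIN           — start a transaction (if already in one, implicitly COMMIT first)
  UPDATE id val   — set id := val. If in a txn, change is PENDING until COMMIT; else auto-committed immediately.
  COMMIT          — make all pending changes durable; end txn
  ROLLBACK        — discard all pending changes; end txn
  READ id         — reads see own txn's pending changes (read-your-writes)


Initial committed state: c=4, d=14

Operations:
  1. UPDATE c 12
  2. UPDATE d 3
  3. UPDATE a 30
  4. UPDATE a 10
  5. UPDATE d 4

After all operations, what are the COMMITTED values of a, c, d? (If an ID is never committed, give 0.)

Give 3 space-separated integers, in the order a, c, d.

Initial committed: {c=4, d=14}
Op 1: UPDATE c=12 (auto-commit; committed c=12)
Op 2: UPDATE d=3 (auto-commit; committed d=3)
Op 3: UPDATE a=30 (auto-commit; committed a=30)
Op 4: UPDATE a=10 (auto-commit; committed a=10)
Op 5: UPDATE d=4 (auto-commit; committed d=4)
Final committed: {a=10, c=12, d=4}

Answer: 10 12 4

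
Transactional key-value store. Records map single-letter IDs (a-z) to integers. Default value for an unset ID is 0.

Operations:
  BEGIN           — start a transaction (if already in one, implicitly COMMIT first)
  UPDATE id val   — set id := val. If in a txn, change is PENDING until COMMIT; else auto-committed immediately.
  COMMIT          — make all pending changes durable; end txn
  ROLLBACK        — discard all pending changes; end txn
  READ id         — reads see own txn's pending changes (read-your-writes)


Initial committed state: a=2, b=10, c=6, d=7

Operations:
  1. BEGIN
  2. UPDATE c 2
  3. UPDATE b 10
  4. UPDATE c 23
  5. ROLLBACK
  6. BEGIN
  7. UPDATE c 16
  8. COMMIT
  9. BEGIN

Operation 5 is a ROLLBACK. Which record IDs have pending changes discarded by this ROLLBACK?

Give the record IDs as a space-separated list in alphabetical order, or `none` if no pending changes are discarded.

Initial committed: {a=2, b=10, c=6, d=7}
Op 1: BEGIN: in_txn=True, pending={}
Op 2: UPDATE c=2 (pending; pending now {c=2})
Op 3: UPDATE b=10 (pending; pending now {b=10, c=2})
Op 4: UPDATE c=23 (pending; pending now {b=10, c=23})
Op 5: ROLLBACK: discarded pending ['b', 'c']; in_txn=False
Op 6: BEGIN: in_txn=True, pending={}
Op 7: UPDATE c=16 (pending; pending now {c=16})
Op 8: COMMIT: merged ['c'] into committed; committed now {a=2, b=10, c=16, d=7}
Op 9: BEGIN: in_txn=True, pending={}
ROLLBACK at op 5 discards: ['b', 'c']

Answer: b c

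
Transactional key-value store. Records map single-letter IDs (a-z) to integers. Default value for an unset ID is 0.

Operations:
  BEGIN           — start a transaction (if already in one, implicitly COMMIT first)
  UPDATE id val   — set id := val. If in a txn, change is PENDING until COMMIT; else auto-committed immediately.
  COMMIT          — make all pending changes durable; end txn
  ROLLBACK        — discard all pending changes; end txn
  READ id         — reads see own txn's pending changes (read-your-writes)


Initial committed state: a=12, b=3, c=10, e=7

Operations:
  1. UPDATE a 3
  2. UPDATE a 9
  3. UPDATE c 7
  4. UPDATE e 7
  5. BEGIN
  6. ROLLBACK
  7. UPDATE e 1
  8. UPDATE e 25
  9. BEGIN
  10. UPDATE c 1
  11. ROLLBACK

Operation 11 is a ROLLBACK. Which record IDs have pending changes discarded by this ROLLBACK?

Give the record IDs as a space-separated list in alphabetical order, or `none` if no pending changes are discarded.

Answer: c

Derivation:
Initial committed: {a=12, b=3, c=10, e=7}
Op 1: UPDATE a=3 (auto-commit; committed a=3)
Op 2: UPDATE a=9 (auto-commit; committed a=9)
Op 3: UPDATE c=7 (auto-commit; committed c=7)
Op 4: UPDATE e=7 (auto-commit; committed e=7)
Op 5: BEGIN: in_txn=True, pending={}
Op 6: ROLLBACK: discarded pending []; in_txn=False
Op 7: UPDATE e=1 (auto-commit; committed e=1)
Op 8: UPDATE e=25 (auto-commit; committed e=25)
Op 9: BEGIN: in_txn=True, pending={}
Op 10: UPDATE c=1 (pending; pending now {c=1})
Op 11: ROLLBACK: discarded pending ['c']; in_txn=False
ROLLBACK at op 11 discards: ['c']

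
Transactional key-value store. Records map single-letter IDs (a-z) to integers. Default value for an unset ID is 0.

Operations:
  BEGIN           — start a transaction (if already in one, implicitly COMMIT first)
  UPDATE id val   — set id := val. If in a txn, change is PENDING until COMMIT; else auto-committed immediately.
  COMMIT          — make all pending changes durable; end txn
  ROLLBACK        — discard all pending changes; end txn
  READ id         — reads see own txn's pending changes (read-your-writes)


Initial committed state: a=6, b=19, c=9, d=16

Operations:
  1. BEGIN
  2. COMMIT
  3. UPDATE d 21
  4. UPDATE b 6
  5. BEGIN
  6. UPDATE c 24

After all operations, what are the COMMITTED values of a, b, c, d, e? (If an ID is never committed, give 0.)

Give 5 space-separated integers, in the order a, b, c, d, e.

Answer: 6 6 9 21 0

Derivation:
Initial committed: {a=6, b=19, c=9, d=16}
Op 1: BEGIN: in_txn=True, pending={}
Op 2: COMMIT: merged [] into committed; committed now {a=6, b=19, c=9, d=16}
Op 3: UPDATE d=21 (auto-commit; committed d=21)
Op 4: UPDATE b=6 (auto-commit; committed b=6)
Op 5: BEGIN: in_txn=True, pending={}
Op 6: UPDATE c=24 (pending; pending now {c=24})
Final committed: {a=6, b=6, c=9, d=21}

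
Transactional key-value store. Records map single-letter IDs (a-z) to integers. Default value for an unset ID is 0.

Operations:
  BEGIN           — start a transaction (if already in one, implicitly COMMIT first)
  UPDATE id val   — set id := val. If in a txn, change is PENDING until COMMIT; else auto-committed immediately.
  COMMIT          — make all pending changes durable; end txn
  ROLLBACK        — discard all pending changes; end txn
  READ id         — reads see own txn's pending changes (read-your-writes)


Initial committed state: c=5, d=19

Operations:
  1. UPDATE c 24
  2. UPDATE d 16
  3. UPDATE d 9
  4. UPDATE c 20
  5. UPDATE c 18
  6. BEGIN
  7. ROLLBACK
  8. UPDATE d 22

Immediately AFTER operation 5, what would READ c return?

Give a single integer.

Initial committed: {c=5, d=19}
Op 1: UPDATE c=24 (auto-commit; committed c=24)
Op 2: UPDATE d=16 (auto-commit; committed d=16)
Op 3: UPDATE d=9 (auto-commit; committed d=9)
Op 4: UPDATE c=20 (auto-commit; committed c=20)
Op 5: UPDATE c=18 (auto-commit; committed c=18)
After op 5: visible(c) = 18 (pending={}, committed={c=18, d=9})

Answer: 18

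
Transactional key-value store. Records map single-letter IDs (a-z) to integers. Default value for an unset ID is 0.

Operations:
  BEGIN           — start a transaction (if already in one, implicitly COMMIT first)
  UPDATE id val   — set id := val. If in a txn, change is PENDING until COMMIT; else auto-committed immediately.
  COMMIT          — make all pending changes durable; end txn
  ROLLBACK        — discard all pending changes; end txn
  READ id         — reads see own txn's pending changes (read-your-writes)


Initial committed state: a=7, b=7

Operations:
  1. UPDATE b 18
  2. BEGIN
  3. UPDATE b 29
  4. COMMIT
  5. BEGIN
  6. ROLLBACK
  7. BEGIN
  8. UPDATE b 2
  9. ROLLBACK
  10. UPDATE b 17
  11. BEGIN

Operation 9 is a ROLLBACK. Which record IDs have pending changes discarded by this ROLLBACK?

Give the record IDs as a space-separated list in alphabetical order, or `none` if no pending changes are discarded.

Initial committed: {a=7, b=7}
Op 1: UPDATE b=18 (auto-commit; committed b=18)
Op 2: BEGIN: in_txn=True, pending={}
Op 3: UPDATE b=29 (pending; pending now {b=29})
Op 4: COMMIT: merged ['b'] into committed; committed now {a=7, b=29}
Op 5: BEGIN: in_txn=True, pending={}
Op 6: ROLLBACK: discarded pending []; in_txn=False
Op 7: BEGIN: in_txn=True, pending={}
Op 8: UPDATE b=2 (pending; pending now {b=2})
Op 9: ROLLBACK: discarded pending ['b']; in_txn=False
Op 10: UPDATE b=17 (auto-commit; committed b=17)
Op 11: BEGIN: in_txn=True, pending={}
ROLLBACK at op 9 discards: ['b']

Answer: b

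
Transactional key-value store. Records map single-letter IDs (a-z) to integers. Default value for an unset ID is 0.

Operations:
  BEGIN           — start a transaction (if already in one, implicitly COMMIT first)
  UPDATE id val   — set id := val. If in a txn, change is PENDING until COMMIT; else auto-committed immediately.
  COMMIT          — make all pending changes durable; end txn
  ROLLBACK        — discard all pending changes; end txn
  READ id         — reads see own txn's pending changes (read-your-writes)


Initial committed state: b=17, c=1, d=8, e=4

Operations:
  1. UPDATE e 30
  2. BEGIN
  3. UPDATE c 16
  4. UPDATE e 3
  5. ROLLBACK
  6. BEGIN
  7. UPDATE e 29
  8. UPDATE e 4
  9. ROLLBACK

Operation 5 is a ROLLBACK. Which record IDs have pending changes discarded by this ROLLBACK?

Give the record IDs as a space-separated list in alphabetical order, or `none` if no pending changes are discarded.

Initial committed: {b=17, c=1, d=8, e=4}
Op 1: UPDATE e=30 (auto-commit; committed e=30)
Op 2: BEGIN: in_txn=True, pending={}
Op 3: UPDATE c=16 (pending; pending now {c=16})
Op 4: UPDATE e=3 (pending; pending now {c=16, e=3})
Op 5: ROLLBACK: discarded pending ['c', 'e']; in_txn=False
Op 6: BEGIN: in_txn=True, pending={}
Op 7: UPDATE e=29 (pending; pending now {e=29})
Op 8: UPDATE e=4 (pending; pending now {e=4})
Op 9: ROLLBACK: discarded pending ['e']; in_txn=False
ROLLBACK at op 5 discards: ['c', 'e']

Answer: c e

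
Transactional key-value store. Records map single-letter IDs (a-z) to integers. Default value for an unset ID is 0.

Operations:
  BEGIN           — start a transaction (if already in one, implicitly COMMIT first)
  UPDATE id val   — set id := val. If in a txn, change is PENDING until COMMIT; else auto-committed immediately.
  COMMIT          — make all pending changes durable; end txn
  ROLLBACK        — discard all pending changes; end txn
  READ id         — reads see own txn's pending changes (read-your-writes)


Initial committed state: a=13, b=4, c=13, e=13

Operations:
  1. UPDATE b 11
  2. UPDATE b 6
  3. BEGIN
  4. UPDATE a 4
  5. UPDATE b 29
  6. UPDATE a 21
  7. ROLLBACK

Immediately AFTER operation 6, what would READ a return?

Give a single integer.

Answer: 21

Derivation:
Initial committed: {a=13, b=4, c=13, e=13}
Op 1: UPDATE b=11 (auto-commit; committed b=11)
Op 2: UPDATE b=6 (auto-commit; committed b=6)
Op 3: BEGIN: in_txn=True, pending={}
Op 4: UPDATE a=4 (pending; pending now {a=4})
Op 5: UPDATE b=29 (pending; pending now {a=4, b=29})
Op 6: UPDATE a=21 (pending; pending now {a=21, b=29})
After op 6: visible(a) = 21 (pending={a=21, b=29}, committed={a=13, b=6, c=13, e=13})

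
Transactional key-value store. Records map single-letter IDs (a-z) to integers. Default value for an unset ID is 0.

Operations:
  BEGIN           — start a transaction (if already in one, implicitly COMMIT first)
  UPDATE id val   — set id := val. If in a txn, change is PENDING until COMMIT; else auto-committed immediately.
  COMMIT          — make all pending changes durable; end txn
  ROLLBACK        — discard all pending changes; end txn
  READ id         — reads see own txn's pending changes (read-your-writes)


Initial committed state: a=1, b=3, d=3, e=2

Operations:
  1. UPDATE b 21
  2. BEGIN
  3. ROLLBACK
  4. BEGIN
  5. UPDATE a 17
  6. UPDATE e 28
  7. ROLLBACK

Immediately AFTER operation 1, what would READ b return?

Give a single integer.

Initial committed: {a=1, b=3, d=3, e=2}
Op 1: UPDATE b=21 (auto-commit; committed b=21)
After op 1: visible(b) = 21 (pending={}, committed={a=1, b=21, d=3, e=2})

Answer: 21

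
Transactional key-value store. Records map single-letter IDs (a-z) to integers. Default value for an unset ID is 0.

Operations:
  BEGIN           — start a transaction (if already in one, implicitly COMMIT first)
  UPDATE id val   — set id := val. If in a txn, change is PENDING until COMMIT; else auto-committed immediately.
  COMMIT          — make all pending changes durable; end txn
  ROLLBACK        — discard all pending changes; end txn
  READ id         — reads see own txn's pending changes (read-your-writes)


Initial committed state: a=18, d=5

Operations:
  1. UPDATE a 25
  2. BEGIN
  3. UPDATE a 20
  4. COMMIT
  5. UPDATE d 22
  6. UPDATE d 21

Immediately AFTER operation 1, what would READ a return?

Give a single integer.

Answer: 25

Derivation:
Initial committed: {a=18, d=5}
Op 1: UPDATE a=25 (auto-commit; committed a=25)
After op 1: visible(a) = 25 (pending={}, committed={a=25, d=5})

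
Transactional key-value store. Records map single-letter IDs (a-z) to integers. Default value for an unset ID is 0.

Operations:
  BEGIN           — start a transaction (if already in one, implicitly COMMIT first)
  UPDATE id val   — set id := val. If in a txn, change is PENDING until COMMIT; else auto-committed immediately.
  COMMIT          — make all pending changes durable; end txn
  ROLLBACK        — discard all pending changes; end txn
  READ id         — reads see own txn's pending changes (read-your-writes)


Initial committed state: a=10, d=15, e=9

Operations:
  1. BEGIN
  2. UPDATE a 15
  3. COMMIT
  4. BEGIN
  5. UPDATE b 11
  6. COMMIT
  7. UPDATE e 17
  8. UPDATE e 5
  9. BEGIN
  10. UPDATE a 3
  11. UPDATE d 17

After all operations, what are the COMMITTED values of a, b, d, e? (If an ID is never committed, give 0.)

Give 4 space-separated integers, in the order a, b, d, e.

Initial committed: {a=10, d=15, e=9}
Op 1: BEGIN: in_txn=True, pending={}
Op 2: UPDATE a=15 (pending; pending now {a=15})
Op 3: COMMIT: merged ['a'] into committed; committed now {a=15, d=15, e=9}
Op 4: BEGIN: in_txn=True, pending={}
Op 5: UPDATE b=11 (pending; pending now {b=11})
Op 6: COMMIT: merged ['b'] into committed; committed now {a=15, b=11, d=15, e=9}
Op 7: UPDATE e=17 (auto-commit; committed e=17)
Op 8: UPDATE e=5 (auto-commit; committed e=5)
Op 9: BEGIN: in_txn=True, pending={}
Op 10: UPDATE a=3 (pending; pending now {a=3})
Op 11: UPDATE d=17 (pending; pending now {a=3, d=17})
Final committed: {a=15, b=11, d=15, e=5}

Answer: 15 11 15 5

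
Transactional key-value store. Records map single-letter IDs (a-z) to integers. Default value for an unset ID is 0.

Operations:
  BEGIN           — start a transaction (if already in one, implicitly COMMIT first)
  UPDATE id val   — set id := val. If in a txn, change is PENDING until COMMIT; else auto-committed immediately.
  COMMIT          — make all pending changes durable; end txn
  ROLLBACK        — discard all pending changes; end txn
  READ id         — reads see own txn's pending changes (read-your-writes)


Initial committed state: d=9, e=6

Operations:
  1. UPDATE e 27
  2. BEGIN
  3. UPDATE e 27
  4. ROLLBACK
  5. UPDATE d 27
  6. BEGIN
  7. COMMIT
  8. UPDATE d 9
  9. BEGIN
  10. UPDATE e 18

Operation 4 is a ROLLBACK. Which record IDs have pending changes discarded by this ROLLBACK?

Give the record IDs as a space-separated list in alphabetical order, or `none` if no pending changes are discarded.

Answer: e

Derivation:
Initial committed: {d=9, e=6}
Op 1: UPDATE e=27 (auto-commit; committed e=27)
Op 2: BEGIN: in_txn=True, pending={}
Op 3: UPDATE e=27 (pending; pending now {e=27})
Op 4: ROLLBACK: discarded pending ['e']; in_txn=False
Op 5: UPDATE d=27 (auto-commit; committed d=27)
Op 6: BEGIN: in_txn=True, pending={}
Op 7: COMMIT: merged [] into committed; committed now {d=27, e=27}
Op 8: UPDATE d=9 (auto-commit; committed d=9)
Op 9: BEGIN: in_txn=True, pending={}
Op 10: UPDATE e=18 (pending; pending now {e=18})
ROLLBACK at op 4 discards: ['e']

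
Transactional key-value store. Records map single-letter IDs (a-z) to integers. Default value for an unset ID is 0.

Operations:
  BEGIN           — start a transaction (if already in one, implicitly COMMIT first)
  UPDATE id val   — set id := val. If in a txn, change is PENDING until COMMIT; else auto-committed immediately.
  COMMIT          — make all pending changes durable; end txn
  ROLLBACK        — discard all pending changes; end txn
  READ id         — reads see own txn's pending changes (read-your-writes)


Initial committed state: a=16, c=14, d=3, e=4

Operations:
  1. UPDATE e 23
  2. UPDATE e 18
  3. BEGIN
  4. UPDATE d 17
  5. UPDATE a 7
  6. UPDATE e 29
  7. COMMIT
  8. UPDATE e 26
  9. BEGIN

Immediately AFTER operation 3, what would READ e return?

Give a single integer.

Answer: 18

Derivation:
Initial committed: {a=16, c=14, d=3, e=4}
Op 1: UPDATE e=23 (auto-commit; committed e=23)
Op 2: UPDATE e=18 (auto-commit; committed e=18)
Op 3: BEGIN: in_txn=True, pending={}
After op 3: visible(e) = 18 (pending={}, committed={a=16, c=14, d=3, e=18})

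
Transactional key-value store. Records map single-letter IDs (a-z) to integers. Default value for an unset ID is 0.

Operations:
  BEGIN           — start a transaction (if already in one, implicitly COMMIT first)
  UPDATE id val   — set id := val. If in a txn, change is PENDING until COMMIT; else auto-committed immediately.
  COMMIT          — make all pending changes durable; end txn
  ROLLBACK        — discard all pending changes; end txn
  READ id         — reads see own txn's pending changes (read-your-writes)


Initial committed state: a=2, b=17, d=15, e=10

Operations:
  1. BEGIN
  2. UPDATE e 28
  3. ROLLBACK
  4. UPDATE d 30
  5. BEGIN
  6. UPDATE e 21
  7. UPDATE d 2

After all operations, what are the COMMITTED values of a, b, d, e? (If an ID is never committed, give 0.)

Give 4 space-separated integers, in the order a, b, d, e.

Initial committed: {a=2, b=17, d=15, e=10}
Op 1: BEGIN: in_txn=True, pending={}
Op 2: UPDATE e=28 (pending; pending now {e=28})
Op 3: ROLLBACK: discarded pending ['e']; in_txn=False
Op 4: UPDATE d=30 (auto-commit; committed d=30)
Op 5: BEGIN: in_txn=True, pending={}
Op 6: UPDATE e=21 (pending; pending now {e=21})
Op 7: UPDATE d=2 (pending; pending now {d=2, e=21})
Final committed: {a=2, b=17, d=30, e=10}

Answer: 2 17 30 10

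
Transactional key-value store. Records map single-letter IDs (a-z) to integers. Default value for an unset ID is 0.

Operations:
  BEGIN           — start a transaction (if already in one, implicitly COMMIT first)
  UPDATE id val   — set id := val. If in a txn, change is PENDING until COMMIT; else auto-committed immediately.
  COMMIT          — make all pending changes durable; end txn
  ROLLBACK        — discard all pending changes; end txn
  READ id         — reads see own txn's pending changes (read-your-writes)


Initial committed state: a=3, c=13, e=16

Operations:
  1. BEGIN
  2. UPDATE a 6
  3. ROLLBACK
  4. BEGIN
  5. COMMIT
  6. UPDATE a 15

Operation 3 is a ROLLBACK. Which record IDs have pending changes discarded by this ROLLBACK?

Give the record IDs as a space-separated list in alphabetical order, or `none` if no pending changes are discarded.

Initial committed: {a=3, c=13, e=16}
Op 1: BEGIN: in_txn=True, pending={}
Op 2: UPDATE a=6 (pending; pending now {a=6})
Op 3: ROLLBACK: discarded pending ['a']; in_txn=False
Op 4: BEGIN: in_txn=True, pending={}
Op 5: COMMIT: merged [] into committed; committed now {a=3, c=13, e=16}
Op 6: UPDATE a=15 (auto-commit; committed a=15)
ROLLBACK at op 3 discards: ['a']

Answer: a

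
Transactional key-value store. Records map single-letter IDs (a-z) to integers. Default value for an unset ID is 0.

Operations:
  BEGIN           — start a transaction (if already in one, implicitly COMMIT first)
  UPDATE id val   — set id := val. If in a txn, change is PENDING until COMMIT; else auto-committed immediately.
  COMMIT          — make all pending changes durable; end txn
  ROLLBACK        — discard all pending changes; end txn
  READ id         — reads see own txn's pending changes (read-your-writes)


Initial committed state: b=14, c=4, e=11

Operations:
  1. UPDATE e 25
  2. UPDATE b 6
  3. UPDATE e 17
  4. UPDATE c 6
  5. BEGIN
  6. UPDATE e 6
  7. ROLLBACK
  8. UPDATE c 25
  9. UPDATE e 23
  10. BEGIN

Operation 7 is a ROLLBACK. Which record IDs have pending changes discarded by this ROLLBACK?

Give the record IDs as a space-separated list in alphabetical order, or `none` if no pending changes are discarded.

Initial committed: {b=14, c=4, e=11}
Op 1: UPDATE e=25 (auto-commit; committed e=25)
Op 2: UPDATE b=6 (auto-commit; committed b=6)
Op 3: UPDATE e=17 (auto-commit; committed e=17)
Op 4: UPDATE c=6 (auto-commit; committed c=6)
Op 5: BEGIN: in_txn=True, pending={}
Op 6: UPDATE e=6 (pending; pending now {e=6})
Op 7: ROLLBACK: discarded pending ['e']; in_txn=False
Op 8: UPDATE c=25 (auto-commit; committed c=25)
Op 9: UPDATE e=23 (auto-commit; committed e=23)
Op 10: BEGIN: in_txn=True, pending={}
ROLLBACK at op 7 discards: ['e']

Answer: e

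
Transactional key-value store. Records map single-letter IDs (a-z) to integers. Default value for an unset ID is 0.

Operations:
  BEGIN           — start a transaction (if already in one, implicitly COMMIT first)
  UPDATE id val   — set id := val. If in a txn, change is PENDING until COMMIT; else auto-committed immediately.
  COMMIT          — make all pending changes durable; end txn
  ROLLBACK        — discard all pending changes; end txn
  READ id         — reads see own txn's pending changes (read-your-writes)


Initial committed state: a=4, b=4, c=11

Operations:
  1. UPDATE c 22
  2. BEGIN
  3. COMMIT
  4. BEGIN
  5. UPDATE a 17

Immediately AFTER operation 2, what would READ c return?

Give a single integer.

Answer: 22

Derivation:
Initial committed: {a=4, b=4, c=11}
Op 1: UPDATE c=22 (auto-commit; committed c=22)
Op 2: BEGIN: in_txn=True, pending={}
After op 2: visible(c) = 22 (pending={}, committed={a=4, b=4, c=22})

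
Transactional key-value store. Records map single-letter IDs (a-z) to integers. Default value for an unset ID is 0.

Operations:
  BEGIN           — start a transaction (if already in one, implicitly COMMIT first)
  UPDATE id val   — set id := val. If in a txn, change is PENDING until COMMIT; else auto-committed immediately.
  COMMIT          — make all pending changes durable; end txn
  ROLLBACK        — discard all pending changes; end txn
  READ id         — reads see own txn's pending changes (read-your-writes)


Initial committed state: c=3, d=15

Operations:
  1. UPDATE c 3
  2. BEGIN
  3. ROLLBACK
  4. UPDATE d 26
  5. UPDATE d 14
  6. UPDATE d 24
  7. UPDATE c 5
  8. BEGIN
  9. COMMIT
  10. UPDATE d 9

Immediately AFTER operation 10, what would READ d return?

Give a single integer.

Answer: 9

Derivation:
Initial committed: {c=3, d=15}
Op 1: UPDATE c=3 (auto-commit; committed c=3)
Op 2: BEGIN: in_txn=True, pending={}
Op 3: ROLLBACK: discarded pending []; in_txn=False
Op 4: UPDATE d=26 (auto-commit; committed d=26)
Op 5: UPDATE d=14 (auto-commit; committed d=14)
Op 6: UPDATE d=24 (auto-commit; committed d=24)
Op 7: UPDATE c=5 (auto-commit; committed c=5)
Op 8: BEGIN: in_txn=True, pending={}
Op 9: COMMIT: merged [] into committed; committed now {c=5, d=24}
Op 10: UPDATE d=9 (auto-commit; committed d=9)
After op 10: visible(d) = 9 (pending={}, committed={c=5, d=9})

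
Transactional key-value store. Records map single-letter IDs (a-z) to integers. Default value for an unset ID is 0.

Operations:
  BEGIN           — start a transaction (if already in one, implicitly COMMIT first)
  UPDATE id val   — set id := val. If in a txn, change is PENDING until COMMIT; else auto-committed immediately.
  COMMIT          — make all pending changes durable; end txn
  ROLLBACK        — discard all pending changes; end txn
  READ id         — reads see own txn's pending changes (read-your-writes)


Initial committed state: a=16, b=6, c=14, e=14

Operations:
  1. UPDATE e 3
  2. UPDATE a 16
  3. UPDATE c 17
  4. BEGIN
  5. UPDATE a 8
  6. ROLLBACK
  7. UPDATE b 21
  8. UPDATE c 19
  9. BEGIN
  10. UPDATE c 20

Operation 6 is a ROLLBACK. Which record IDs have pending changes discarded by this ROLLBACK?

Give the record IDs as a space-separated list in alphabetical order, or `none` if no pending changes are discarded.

Initial committed: {a=16, b=6, c=14, e=14}
Op 1: UPDATE e=3 (auto-commit; committed e=3)
Op 2: UPDATE a=16 (auto-commit; committed a=16)
Op 3: UPDATE c=17 (auto-commit; committed c=17)
Op 4: BEGIN: in_txn=True, pending={}
Op 5: UPDATE a=8 (pending; pending now {a=8})
Op 6: ROLLBACK: discarded pending ['a']; in_txn=False
Op 7: UPDATE b=21 (auto-commit; committed b=21)
Op 8: UPDATE c=19 (auto-commit; committed c=19)
Op 9: BEGIN: in_txn=True, pending={}
Op 10: UPDATE c=20 (pending; pending now {c=20})
ROLLBACK at op 6 discards: ['a']

Answer: a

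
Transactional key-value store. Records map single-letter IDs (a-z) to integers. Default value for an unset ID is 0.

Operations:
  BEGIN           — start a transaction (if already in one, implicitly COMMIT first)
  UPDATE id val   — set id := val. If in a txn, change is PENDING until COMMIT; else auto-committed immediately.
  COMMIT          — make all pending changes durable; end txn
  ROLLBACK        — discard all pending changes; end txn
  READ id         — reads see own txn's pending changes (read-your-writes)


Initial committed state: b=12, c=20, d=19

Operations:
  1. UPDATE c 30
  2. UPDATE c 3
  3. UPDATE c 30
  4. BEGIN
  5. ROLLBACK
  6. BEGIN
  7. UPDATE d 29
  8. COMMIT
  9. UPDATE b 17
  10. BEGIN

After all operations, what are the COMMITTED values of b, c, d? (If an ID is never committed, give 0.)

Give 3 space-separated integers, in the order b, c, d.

Initial committed: {b=12, c=20, d=19}
Op 1: UPDATE c=30 (auto-commit; committed c=30)
Op 2: UPDATE c=3 (auto-commit; committed c=3)
Op 3: UPDATE c=30 (auto-commit; committed c=30)
Op 4: BEGIN: in_txn=True, pending={}
Op 5: ROLLBACK: discarded pending []; in_txn=False
Op 6: BEGIN: in_txn=True, pending={}
Op 7: UPDATE d=29 (pending; pending now {d=29})
Op 8: COMMIT: merged ['d'] into committed; committed now {b=12, c=30, d=29}
Op 9: UPDATE b=17 (auto-commit; committed b=17)
Op 10: BEGIN: in_txn=True, pending={}
Final committed: {b=17, c=30, d=29}

Answer: 17 30 29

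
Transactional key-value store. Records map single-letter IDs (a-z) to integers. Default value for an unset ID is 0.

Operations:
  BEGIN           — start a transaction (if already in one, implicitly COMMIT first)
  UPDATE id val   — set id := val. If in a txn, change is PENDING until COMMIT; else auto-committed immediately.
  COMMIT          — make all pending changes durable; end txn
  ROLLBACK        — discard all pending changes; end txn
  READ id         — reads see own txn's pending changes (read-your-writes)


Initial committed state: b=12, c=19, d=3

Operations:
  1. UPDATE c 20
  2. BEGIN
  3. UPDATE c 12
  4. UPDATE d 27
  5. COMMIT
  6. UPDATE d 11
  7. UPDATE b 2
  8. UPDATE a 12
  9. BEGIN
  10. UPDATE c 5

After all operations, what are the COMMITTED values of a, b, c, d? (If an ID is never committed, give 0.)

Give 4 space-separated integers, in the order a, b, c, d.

Initial committed: {b=12, c=19, d=3}
Op 1: UPDATE c=20 (auto-commit; committed c=20)
Op 2: BEGIN: in_txn=True, pending={}
Op 3: UPDATE c=12 (pending; pending now {c=12})
Op 4: UPDATE d=27 (pending; pending now {c=12, d=27})
Op 5: COMMIT: merged ['c', 'd'] into committed; committed now {b=12, c=12, d=27}
Op 6: UPDATE d=11 (auto-commit; committed d=11)
Op 7: UPDATE b=2 (auto-commit; committed b=2)
Op 8: UPDATE a=12 (auto-commit; committed a=12)
Op 9: BEGIN: in_txn=True, pending={}
Op 10: UPDATE c=5 (pending; pending now {c=5})
Final committed: {a=12, b=2, c=12, d=11}

Answer: 12 2 12 11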